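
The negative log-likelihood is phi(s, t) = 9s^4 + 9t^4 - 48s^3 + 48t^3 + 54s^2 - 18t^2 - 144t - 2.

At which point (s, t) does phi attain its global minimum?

(3, -4)

phi(s,t) separates as P(s) + Q(t) − 2, so its minimum is min P + min Q − 2.
P'(s) = 36s(s - 3)(s - 1) vanishes at s ∈ {0, 1, 3}; Q'(t) = 36(t - 1)(t + 1)(t + 4) vanishes at t ∈ {-4, -1, 1}.
Local minima of P (where P''>0): P(0)=0, P(3)=-81. Local minima of Q: Q(-4)=-480, Q(1)=-105.
So the global minimum of phi is P(3) + Q(-4) − 2 = -81 − 480 − 2 = -563, attained at (3, -4).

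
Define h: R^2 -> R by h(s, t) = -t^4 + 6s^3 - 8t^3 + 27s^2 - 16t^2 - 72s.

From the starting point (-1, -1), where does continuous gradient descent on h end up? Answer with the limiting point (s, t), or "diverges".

(1, -2)

h is separable, so gradient descent decouples: s follows -∂h/∂s, t follows -∂h/∂t.
∂h/∂s = 18(s - 1)(s + 4); at s=-1 this is -108, so s increases.
∂h/∂t = -4t(t + 2)(t + 4); at t=-1 this is 12, so t decreases.
s converges to its nearest critical value 1 (a local min of the s-part); t converges to -2. The iterate converges to (1, -2).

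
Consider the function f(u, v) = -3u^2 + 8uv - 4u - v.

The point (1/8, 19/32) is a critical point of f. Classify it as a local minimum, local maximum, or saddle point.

The Hessian of f is constant: H = [[-6, 8], [8, 0]].
det(H) = (-6)·0 − 8² = -64.
Since det(H) < 0, H is indefinite and the critical point is a saddle point.

saddle point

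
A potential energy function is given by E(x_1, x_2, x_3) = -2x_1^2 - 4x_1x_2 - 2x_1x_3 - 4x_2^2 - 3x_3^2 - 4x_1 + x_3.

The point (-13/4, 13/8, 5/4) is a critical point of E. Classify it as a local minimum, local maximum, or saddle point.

The Hessian is constant: H = [[-4, -4, -2], [-4, -8, 0], [-2, 0, -6]].
Leading principal minors: Δ₁ = -4, Δ₂ = 16, Δ₃ = -64.
The minors alternate sign starting negative (−, +, −), so H is negative definite: a local maximum.

local maximum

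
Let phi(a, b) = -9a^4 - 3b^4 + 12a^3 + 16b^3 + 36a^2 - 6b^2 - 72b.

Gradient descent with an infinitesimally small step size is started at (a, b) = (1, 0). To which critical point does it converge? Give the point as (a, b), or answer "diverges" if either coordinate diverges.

(0, 2)

phi is separable, so gradient descent decouples: a follows -∂phi/∂a, b follows -∂phi/∂b.
∂phi/∂a = -36a(a - 2)(a + 1); at a=1 this is 72, so a decreases.
∂phi/∂b = -12(b - 3)(b - 2)(b + 1); at b=0 this is -72, so b increases.
a converges to its nearest critical value 0 (a local min of the a-part); b converges to 2. The iterate converges to (0, 2).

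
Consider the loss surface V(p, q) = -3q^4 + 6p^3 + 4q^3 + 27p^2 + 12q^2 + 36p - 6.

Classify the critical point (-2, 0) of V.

saddle point

The mixed partial ∂²V/∂p∂q is 0, so the Hessian at any point is diag(V_pp, V_qq) = diag(18(2p + 3), 12(-3q^2 + 2q + 2)).
At (-2, 0): H = diag(-18, 24).
The eigenvalues have opposite signs, so H is indefinite: a saddle point.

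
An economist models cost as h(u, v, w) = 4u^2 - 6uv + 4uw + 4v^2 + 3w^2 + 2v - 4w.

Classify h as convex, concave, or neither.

h is quadratic, so its Hessian is the constant matrix H = [[8, -6, 4], [-6, 8, 0], [4, 0, 6]].
Leading principal minors: 8, 28, 40.
All positive ⇒ H ≻ 0 ⇒ convex.

convex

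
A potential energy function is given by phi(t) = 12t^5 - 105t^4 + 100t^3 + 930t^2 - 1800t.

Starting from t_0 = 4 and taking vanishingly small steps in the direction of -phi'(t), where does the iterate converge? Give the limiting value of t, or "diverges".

5

phi'(t) = 60(t - 5)(t - 3)(t - 1)(t + 2), so phi'(4) = -1080.
Gradient descent moves in the -phi' direction, i.e. t is increasing.
The nearest critical point in that direction is t = 5, where phi'' = 3360 > 0 (a local minimum). The iterate converges there.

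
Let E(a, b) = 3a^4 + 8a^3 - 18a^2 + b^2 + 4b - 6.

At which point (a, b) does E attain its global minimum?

E(a,b) separates as P(a) + Q(b) − 6, so its minimum is min P + min Q − 6.
P'(a) = 12a(a - 1)(a + 3) vanishes at a ∈ {-3, 0, 1}; Q'(b) = 2b + 4 vanishes at b ∈ {-2}.
Local minima of P (where P''>0): P(-3)=-135, P(1)=-7. Local minima of Q: Q(-2)=-4.
So the global minimum of E is P(-3) + Q(-2) − 6 = -135 − 4 − 6 = -145, attained at (-3, -2).

(-3, -2)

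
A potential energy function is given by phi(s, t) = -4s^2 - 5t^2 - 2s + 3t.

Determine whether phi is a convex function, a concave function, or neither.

concave

phi is quadratic, so its Hessian is the constant matrix H = [[-8, 0], [0, -10]].
det(H) = 80, tr(H) = -18.
det(H) > 0 and tr(H) < 0, so H is negative definite everywhere: concave.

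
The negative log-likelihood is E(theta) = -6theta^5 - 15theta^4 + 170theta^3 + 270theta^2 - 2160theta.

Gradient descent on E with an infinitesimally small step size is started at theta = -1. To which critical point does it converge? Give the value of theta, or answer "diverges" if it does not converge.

2

E'(theta) = -30(theta - 3)(theta - 2)(theta + 3)(theta + 4), so E'(-1) = -2160.
Gradient descent moves in the -E' direction, i.e. theta is increasing.
The nearest critical point in that direction is theta = 2, where E'' = 900 > 0 (a local minimum). The iterate converges there.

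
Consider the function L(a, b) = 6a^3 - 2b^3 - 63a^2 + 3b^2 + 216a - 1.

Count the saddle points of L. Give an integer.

2

L separates as a function of a plus a function of b, so ∇L=0 decouples.
∂L/∂a = 18(a - 4)(a - 3) = 0 at a ∈ {3, 4}; ∂L/∂b = -6b(b - 1) = 0 at b ∈ {0, 1}.
The Hessian is diagonal: diag(L_aa, L_bb). Second derivatives: L_aa(3)=-18, L_aa(4)=18; L_bb(0)=6, L_bb(1)=-6.
Saddle points occur where the two diagonal entries have opposite signs: (3, 0), (4, 1). Count: 2.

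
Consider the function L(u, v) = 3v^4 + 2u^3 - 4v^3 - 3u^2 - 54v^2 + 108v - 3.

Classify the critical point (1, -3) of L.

The mixed partial ∂²L/∂u∂v is 0, so the Hessian at any point is diag(L_uu, L_vv) = diag(6(2u - 1), 12(3v^2 - 2v - 9)).
At (1, -3): H = diag(6, 288).
Both eigenvalues are positive, so H is positive definite: a local minimum.

local minimum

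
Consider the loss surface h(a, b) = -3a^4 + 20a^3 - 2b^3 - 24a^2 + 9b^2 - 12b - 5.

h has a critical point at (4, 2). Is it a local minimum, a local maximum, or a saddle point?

local maximum

The mixed partial ∂²h/∂a∂b is 0, so the Hessian at any point is diag(h_aa, h_bb) = diag(12(-3a^2 + 10a - 4), 6(-2b + 3)).
At (4, 2): H = diag(-144, -6).
Both eigenvalues are negative, so H is negative definite: a local maximum.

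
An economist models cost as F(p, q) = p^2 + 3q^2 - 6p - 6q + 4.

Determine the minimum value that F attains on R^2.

F(p,q) separates as A(p) + B(q) + 4, so its minimum is min A + min B + 4.
A'(p) = 2p - 6 vanishes at p ∈ {3}; B'(q) = 6q - 6 vanishes at q ∈ {1}.
Local minima of A (where A''>0): A(3)=-9. Local minima of B: B(1)=-3.
So the global minimum of F is A(3) + B(1) + 4 = -9 − 3 + 4 = -8, attained at (3, 1).

-8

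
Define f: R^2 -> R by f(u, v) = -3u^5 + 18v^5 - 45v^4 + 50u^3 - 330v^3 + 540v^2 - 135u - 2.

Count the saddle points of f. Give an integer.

8

f separates as a function of u plus a function of v, so ∇f=0 decouples.
∂f/∂u = -15(u - 3)(u - 1)(u + 1)(u + 3) = 0 at u ∈ {-3, -1, 1, 3}; ∂f/∂v = 90v(v - 4)(v - 1)(v + 3) = 0 at v ∈ {-3, 0, 1, 4}.
The Hessian is diagonal: diag(f_uu, f_vv). Second derivatives: f_uu(-3)=720, f_uu(-1)=-240, f_uu(1)=240, f_uu(3)=-720; f_vv(-3)=-7560, f_vv(0)=1080, f_vv(1)=-1080, f_vv(4)=7560.
Saddle points occur where the two diagonal entries have opposite signs: (-3, -3), (-3, 1), (-1, 0), (-1, 4), (1, -3), (1, 1), (3, 0), (3, 4). Count: 8.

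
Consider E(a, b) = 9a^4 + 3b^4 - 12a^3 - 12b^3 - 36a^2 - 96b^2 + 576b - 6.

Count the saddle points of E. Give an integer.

E separates as a function of a plus a function of b, so ∇E=0 decouples.
∂E/∂a = 36a(a - 2)(a + 1) = 0 at a ∈ {-1, 0, 2}; ∂E/∂b = 12(b - 4)(b - 3)(b + 4) = 0 at b ∈ {-4, 3, 4}.
The Hessian is diagonal: diag(E_aa, E_bb). Second derivatives: E_aa(-1)=108, E_aa(0)=-72, E_aa(2)=216; E_bb(-4)=672, E_bb(3)=-84, E_bb(4)=96.
Saddle points occur where the two diagonal entries have opposite signs: (-1, 3), (0, -4), (0, 4), (2, 3). Count: 4.

4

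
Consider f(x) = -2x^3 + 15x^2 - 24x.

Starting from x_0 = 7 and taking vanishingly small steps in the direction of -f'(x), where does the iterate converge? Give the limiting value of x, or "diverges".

f'(x) = -6(x - 4)(x - 1), so f'(7) = -108.
Gradient descent moves in the -f' direction, i.e. x is increasing.
There is no critical point above x=7, and f' keeps the same sign, so the iterate runs off to +∞.

diverges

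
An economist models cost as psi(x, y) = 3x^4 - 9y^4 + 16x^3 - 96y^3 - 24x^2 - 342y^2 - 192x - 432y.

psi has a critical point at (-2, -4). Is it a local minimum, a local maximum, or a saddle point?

local maximum

The mixed partial ∂²psi/∂x∂y is 0, so the Hessian at any point is diag(psi_xx, psi_yy) = diag(12(3x^2 + 8x - 4), -36(3y^2 + 16y + 19)).
At (-2, -4): H = diag(-96, -108).
Both eigenvalues are negative, so H is negative definite: a local maximum.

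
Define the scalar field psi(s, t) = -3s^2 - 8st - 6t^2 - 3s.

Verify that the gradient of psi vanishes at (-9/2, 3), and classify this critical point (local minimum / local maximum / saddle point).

∇psi = (-6s - 8t - 3, -8s - 12t); substituting (-9/2, 3) gives ∇psi = (0, 0), so (-9/2, 3) is indeed a critical point.
The Hessian of psi is constant: H = [[-6, -8], [-8, -12]].
det(H) = (-6)·(-12) − (-8)² = 8.
det(H) > 0 and tr(H) = -18 < 0, so H is negative definite and the point is a local maximum.

local maximum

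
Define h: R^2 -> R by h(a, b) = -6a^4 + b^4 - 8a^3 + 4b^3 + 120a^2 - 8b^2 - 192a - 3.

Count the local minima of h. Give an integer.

h separates as a function of a plus a function of b, so ∇h=0 decouples.
∂h/∂a = -24(a - 2)(a - 1)(a + 4) = 0 at a ∈ {-4, 1, 2}; ∂h/∂b = 4b(b - 1)(b + 4) = 0 at b ∈ {-4, 0, 1}.
The Hessian is diagonal: diag(h_aa, h_bb). Second derivatives: h_aa(-4)=-720, h_aa(1)=120, h_aa(2)=-144; h_bb(-4)=80, h_bb(0)=-16, h_bb(1)=20.
Local minima occur where both diagonal entries positive: (1, -4), (1, 1). Count: 2.

2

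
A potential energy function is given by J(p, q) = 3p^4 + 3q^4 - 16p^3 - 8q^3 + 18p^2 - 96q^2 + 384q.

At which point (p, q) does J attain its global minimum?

J(p,q) separates as A(p) + B(q), so its minimum is min A + min B.
A'(p) = 12p(p - 3)(p - 1) vanishes at p ∈ {0, 1, 3}; B'(q) = 12(q - 4)(q - 2)(q + 4) vanishes at q ∈ {-4, 2, 4}.
Local minima of A (where A''>0): A(0)=0, A(3)=-27. Local minima of B: B(-4)=-1792, B(4)=256.
So the global minimum of J is A(3) + B(-4) = -27 − 1792 = -1819, attained at (3, -4).

(3, -4)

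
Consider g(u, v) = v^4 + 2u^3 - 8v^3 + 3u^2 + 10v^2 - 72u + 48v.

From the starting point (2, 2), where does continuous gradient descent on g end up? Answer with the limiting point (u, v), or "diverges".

g is separable, so gradient descent decouples: u follows -∂g/∂u, v follows -∂g/∂v.
∂g/∂u = 6(u - 3)(u + 4); at u=2 this is -36, so u increases.
∂g/∂v = 4(v - 4)(v - 3)(v + 1); at v=2 this is 24, so v decreases.
u converges to its nearest critical value 3 (a local min of the u-part); v converges to -1. The iterate converges to (3, -1).

(3, -1)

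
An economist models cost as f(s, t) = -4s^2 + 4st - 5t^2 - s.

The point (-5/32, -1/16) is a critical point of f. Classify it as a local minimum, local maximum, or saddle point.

The Hessian of f is constant: H = [[-8, 4], [4, -10]].
det(H) = (-8)·(-10) − 4² = 64.
det(H) > 0 and tr(H) = -18 < 0, so H is negative definite and the point is a local maximum.

local maximum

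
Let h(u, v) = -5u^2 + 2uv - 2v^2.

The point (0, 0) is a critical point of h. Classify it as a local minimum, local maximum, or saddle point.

The Hessian of h is constant: H = [[-10, 2], [2, -4]].
det(H) = (-10)·(-4) − 2² = 36.
det(H) > 0 and tr(H) = -14 < 0, so H is negative definite and the point is a local maximum.

local maximum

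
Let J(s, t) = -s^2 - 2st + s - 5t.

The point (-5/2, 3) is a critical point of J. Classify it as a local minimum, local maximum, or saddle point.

The Hessian of J is constant: H = [[-2, -2], [-2, 0]].
det(H) = (-2)·0 − (-2)² = -4.
Since det(H) < 0, H is indefinite and the critical point is a saddle point.

saddle point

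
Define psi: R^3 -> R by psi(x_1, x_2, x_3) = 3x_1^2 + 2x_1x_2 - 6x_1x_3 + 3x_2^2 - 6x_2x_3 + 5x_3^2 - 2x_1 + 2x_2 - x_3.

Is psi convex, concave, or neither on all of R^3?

convex

psi is quadratic, so its Hessian is the constant matrix H = [[6, 2, -6], [2, 6, -6], [-6, -6, 10]].
Leading principal minors: 6, 32, 32.
All positive ⇒ H ≻ 0 ⇒ convex.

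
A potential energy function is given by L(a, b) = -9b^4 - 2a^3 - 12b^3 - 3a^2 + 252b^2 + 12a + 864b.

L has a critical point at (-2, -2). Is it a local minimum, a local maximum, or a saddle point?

local minimum

The mixed partial ∂²L/∂a∂b is 0, so the Hessian at any point is diag(L_aa, L_bb) = diag(-6(2a + 1), 36(-3b^2 - 2b + 14)).
At (-2, -2): H = diag(18, 216).
Both eigenvalues are positive, so H is positive definite: a local minimum.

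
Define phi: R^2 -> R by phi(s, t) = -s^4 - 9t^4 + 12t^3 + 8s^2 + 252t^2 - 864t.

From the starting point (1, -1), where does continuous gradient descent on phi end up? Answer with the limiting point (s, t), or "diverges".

phi is separable, so gradient descent decouples: s follows -∂phi/∂s, t follows -∂phi/∂t.
∂phi/∂s = -4s(s - 2)(s + 2); at s=1 this is 12, so s decreases.
∂phi/∂t = -36(t - 3)(t - 2)(t + 4); at t=-1 this is -1296, so t increases.
s converges to its nearest critical value 0 (a local min of the s-part); t converges to 2. The iterate converges to (0, 2).

(0, 2)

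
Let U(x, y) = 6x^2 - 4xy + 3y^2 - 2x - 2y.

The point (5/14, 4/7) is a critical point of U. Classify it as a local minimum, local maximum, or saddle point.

The Hessian of U is constant: H = [[12, -4], [-4, 6]].
det(H) = 12·6 − (-4)² = 56.
det(H) > 0 and tr(H) = 18 > 0, so H is positive definite and the point is a local minimum.

local minimum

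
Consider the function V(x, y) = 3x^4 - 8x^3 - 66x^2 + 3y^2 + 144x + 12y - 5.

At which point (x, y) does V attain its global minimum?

(-3, -2)

V(x,y) separates as P(x) + Q(y) − 5, so its minimum is min P + min Q − 5.
P'(x) = 12(x - 4)(x - 1)(x + 3) vanishes at x ∈ {-3, 1, 4}; Q'(y) = 6y + 12 vanishes at y ∈ {-2}.
Local minima of P (where P''>0): P(-3)=-567, P(4)=-224. Local minima of Q: Q(-2)=-12.
So the global minimum of V is P(-3) + Q(-2) − 5 = -567 − 12 − 5 = -584, attained at (-3, -2).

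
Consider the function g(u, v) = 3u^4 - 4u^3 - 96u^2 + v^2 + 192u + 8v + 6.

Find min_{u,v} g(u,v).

g(u,v) separates as P(u) + Q(v) + 6, so its minimum is min P + min Q + 6.
P'(u) = 12(u - 4)(u - 1)(u + 4) vanishes at u ∈ {-4, 1, 4}; Q'(v) = 2v + 8 vanishes at v ∈ {-4}.
Local minima of P (where P''>0): P(-4)=-1280, P(4)=-256. Local minima of Q: Q(-4)=-16.
So the global minimum of g is P(-4) + Q(-4) + 6 = -1280 − 16 + 6 = -1290, attained at (-4, -4).

-1290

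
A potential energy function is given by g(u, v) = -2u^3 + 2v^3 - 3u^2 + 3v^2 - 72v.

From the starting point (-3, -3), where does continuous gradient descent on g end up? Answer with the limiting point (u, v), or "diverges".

g is separable, so gradient descent decouples: u follows -∂g/∂u, v follows -∂g/∂v.
∂g/∂u = -6u(u + 1); at u=-3 this is -36, so u increases.
∂g/∂v = 6(v - 3)(v + 4); at v=-3 this is -36, so v increases.
u converges to its nearest critical value -1 (a local min of the u-part); v converges to 3. The iterate converges to (-1, 3).

(-1, 3)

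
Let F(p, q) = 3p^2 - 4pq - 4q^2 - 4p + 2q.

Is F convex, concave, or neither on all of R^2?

F is quadratic, so its Hessian is the constant matrix H = [[6, -4], [-4, -8]].
det(H) = -64, tr(H) = -2.
det(H) < 0, so H is indefinite: neither convex nor concave.

neither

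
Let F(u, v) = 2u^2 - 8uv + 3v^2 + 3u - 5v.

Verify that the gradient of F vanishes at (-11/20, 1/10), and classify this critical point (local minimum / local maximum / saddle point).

∇F = (4u - 8v + 3, -8u + 6v - 5); substituting (-11/20, 1/10) gives ∇F = (0, 0), so (-11/20, 1/10) is indeed a critical point.
The Hessian of F is constant: H = [[4, -8], [-8, 6]].
det(H) = 4·6 − (-8)² = -40.
Since det(H) < 0, H is indefinite and the critical point is a saddle point.

saddle point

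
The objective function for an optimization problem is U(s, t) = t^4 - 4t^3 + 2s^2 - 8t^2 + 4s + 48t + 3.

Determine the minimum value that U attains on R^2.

-79

U(s,t) separates as P(s) + Q(t) + 3, so its minimum is min P + min Q + 3.
P'(s) = 4s + 4 vanishes at s ∈ {-1}; Q'(t) = 4(t - 3)(t - 2)(t + 2) vanishes at t ∈ {-2, 2, 3}.
Local minima of P (where P''>0): P(-1)=-2. Local minima of Q: Q(-2)=-80, Q(3)=45.
So the global minimum of U is P(-1) + Q(-2) + 3 = -2 − 80 + 3 = -79, attained at (-1, -2).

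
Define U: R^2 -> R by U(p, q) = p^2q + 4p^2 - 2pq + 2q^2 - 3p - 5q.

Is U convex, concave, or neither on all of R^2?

neither

The term p^2q is cubic, so the Hessian is not constant.
∂²U/∂p² = 2q + 8, which takes both signs as q varies (negative for sufficiently negative q). A diagonal entry of the Hessian changing sign means the Hessian is neither positive- nor negative-semidefinite on all of R^2.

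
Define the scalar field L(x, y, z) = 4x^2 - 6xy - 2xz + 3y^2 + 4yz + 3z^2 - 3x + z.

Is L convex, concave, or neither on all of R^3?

convex

L is quadratic, so its Hessian is the constant matrix H = [[8, -6, -2], [-6, 6, 4], [-2, 4, 6]].
Leading principal minors: 8, 12, 16.
All positive ⇒ H ≻ 0 ⇒ convex.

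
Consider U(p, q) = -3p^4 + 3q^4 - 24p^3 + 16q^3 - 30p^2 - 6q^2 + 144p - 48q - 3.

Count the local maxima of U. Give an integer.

2

U separates as a function of p plus a function of q, so ∇U=0 decouples.
∂U/∂p = -12(p - 1)(p + 3)(p + 4) = 0 at p ∈ {-4, -3, 1}; ∂U/∂q = 12(q - 1)(q + 1)(q + 4) = 0 at q ∈ {-4, -1, 1}.
The Hessian is diagonal: diag(U_pp, U_qq). Second derivatives: U_pp(-4)=-60, U_pp(-3)=48, U_pp(1)=-240; U_qq(-4)=180, U_qq(-1)=-72, U_qq(1)=120.
Local maxima occur where both diagonal entries negative: (-4, -1), (1, -1). Count: 2.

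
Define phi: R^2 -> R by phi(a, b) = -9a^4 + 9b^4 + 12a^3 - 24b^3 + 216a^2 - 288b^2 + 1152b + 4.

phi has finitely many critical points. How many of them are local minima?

2

phi separates as a function of a plus a function of b, so ∇phi=0 decouples.
∂phi/∂a = -36a(a - 4)(a + 3) = 0 at a ∈ {-3, 0, 4}; ∂phi/∂b = 36(b - 4)(b - 2)(b + 4) = 0 at b ∈ {-4, 2, 4}.
The Hessian is diagonal: diag(phi_aa, phi_bb). Second derivatives: phi_aa(-3)=-756, phi_aa(0)=432, phi_aa(4)=-1008; phi_bb(-4)=1728, phi_bb(2)=-432, phi_bb(4)=576.
Local minima occur where both diagonal entries positive: (0, -4), (0, 4). Count: 2.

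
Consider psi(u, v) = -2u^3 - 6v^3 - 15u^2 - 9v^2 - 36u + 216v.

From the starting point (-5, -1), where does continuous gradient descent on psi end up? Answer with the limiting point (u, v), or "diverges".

psi is separable, so gradient descent decouples: u follows -∂psi/∂u, v follows -∂psi/∂v.
∂psi/∂u = -6(u + 2)(u + 3); at u=-5 this is -36, so u increases.
∂psi/∂v = -18(v - 3)(v + 4); at v=-1 this is 216, so v decreases.
u converges to its nearest critical value -3 (a local min of the u-part); v converges to -4. The iterate converges to (-3, -4).

(-3, -4)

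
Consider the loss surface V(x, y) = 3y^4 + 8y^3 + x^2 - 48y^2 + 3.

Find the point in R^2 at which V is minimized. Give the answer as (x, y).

(0, -4)

V(x,y) separates as P(x) + Q(y) + 3, so its minimum is min P + min Q + 3.
P'(x) = 2x vanishes at x ∈ {0}; Q'(y) = 12y(y - 2)(y + 4) vanishes at y ∈ {-4, 0, 2}.
Local minima of P (where P''>0): P(0)=0. Local minima of Q: Q(-4)=-512, Q(2)=-80.
So the global minimum of V is P(0) + Q(-4) + 3 = 0 − 512 + 3 = -509, attained at (0, -4).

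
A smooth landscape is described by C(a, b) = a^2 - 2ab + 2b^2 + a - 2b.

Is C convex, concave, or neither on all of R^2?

C is quadratic, so its Hessian is the constant matrix H = [[2, -2], [-2, 4]].
det(H) = 4, tr(H) = 6.
det(H) > 0 and tr(H) > 0, so H is positive definite everywhere: convex.

convex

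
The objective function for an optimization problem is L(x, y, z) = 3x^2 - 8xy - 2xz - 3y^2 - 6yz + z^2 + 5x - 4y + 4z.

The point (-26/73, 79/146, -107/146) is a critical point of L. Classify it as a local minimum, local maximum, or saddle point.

saddle point

The Hessian is constant: H = [[6, -8, -2], [-8, -6, -6], [-2, -6, 2]].
Leading principal minors: Δ₁ = 6, Δ₂ = -100, Δ₃ = -584.
The minors fit neither the all-positive nor the alternating-sign pattern, so H is indefinite: a saddle point.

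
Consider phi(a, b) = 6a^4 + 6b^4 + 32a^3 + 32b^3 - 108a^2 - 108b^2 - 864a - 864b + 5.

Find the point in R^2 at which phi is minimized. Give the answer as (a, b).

(3, 3)

phi(a,b) separates as P(a) + Q(b) + 5, so its minimum is min P + min Q + 5.
P'(a) = 24(a - 3)(a + 3)(a + 4) vanishes at a ∈ {-4, -3, 3}; Q'(b) = 24(b - 3)(b + 3)(b + 4) vanishes at b ∈ {-4, -3, 3}.
Local minima of P (where P''>0): P(-4)=1216, P(3)=-2214. Local minima of Q: Q(-4)=1216, Q(3)=-2214.
So the global minimum of phi is P(3) + Q(3) + 5 = -2214 − 2214 + 5 = -4423, attained at (3, 3).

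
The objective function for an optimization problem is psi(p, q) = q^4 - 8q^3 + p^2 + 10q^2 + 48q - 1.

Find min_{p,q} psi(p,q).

psi(p,q) separates as A(p) + B(q) − 1, so its minimum is min A + min B − 1.
A'(p) = 2p vanishes at p ∈ {0}; B'(q) = 4(q - 4)(q - 3)(q + 1) vanishes at q ∈ {-1, 3, 4}.
Local minima of A (where A''>0): A(0)=0. Local minima of B: B(-1)=-29, B(4)=96.
So the global minimum of psi is A(0) + B(-1) − 1 = 0 − 29 − 1 = -30, attained at (0, -1).

-30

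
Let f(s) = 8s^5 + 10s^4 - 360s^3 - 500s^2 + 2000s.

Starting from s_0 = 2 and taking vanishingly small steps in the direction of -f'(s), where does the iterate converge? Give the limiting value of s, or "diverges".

5

f'(s) = 40(s - 5)(s - 1)(s + 2)(s + 5), so f'(2) = -3360.
Gradient descent moves in the -f' direction, i.e. s is increasing.
The nearest critical point in that direction is s = 5, where f'' = 11200 > 0 (a local minimum). The iterate converges there.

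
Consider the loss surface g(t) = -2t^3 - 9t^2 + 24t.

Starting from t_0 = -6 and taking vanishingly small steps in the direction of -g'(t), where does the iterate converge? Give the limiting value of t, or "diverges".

g'(t) = -6(t - 1)(t + 4), so g'(-6) = -84.
Gradient descent moves in the -g' direction, i.e. t is increasing.
The nearest critical point in that direction is t = -4, where g'' = 30 > 0 (a local minimum). The iterate converges there.

-4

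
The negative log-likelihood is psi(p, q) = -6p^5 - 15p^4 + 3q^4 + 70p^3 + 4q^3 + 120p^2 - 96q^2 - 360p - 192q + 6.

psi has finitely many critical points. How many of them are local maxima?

psi separates as a function of p plus a function of q, so ∇psi=0 decouples.
∂psi/∂p = -30(p - 2)(p - 1)(p + 2)(p + 3) = 0 at p ∈ {-3, -2, 1, 2}; ∂psi/∂q = 12(q - 4)(q + 1)(q + 4) = 0 at q ∈ {-4, -1, 4}.
The Hessian is diagonal: diag(psi_pp, psi_qq). Second derivatives: psi_pp(-3)=600, psi_pp(-2)=-360, psi_pp(1)=360, psi_pp(2)=-600; psi_qq(-4)=288, psi_qq(-1)=-180, psi_qq(4)=480.
Local maxima occur where both diagonal entries negative: (-2, -1), (2, -1). Count: 2.

2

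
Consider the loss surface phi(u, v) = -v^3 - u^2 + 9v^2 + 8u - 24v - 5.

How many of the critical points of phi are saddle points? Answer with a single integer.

phi separates as a function of u plus a function of v, so ∇phi=0 decouples.
∂phi/∂u = -2(u - 4) = 0 at u ∈ {4}; ∂phi/∂v = -3(v - 4)(v - 2) = 0 at v ∈ {2, 4}.
The Hessian is diagonal: diag(phi_uu, phi_vv). Second derivatives: phi_uu(4)=-2; phi_vv(2)=6, phi_vv(4)=-6.
Saddle points occur where the two diagonal entries have opposite signs: (4, 2). Count: 1.

1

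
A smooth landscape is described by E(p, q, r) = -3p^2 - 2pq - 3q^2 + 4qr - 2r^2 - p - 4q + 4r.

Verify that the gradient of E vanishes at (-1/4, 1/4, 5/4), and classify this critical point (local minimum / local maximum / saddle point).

local maximum

∇E = (-6p - 2q - 1, -2p - 6q + 4r - 4, 4q - 4r + 4); substituting (-1/4, 1/4, 5/4) gives ∇E = (0, 0, 0), so (-1/4, 1/4, 5/4) is indeed a critical point.
The Hessian is constant: H = [[-6, -2, 0], [-2, -6, 4], [0, 4, -4]].
Leading principal minors: Δ₁ = -6, Δ₂ = 32, Δ₃ = -32.
The minors alternate sign starting negative (−, +, −), so H is negative definite: a local maximum.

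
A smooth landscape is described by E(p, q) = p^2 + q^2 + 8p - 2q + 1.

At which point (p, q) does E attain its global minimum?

(-4, 1)

E(p,q) separates as A(p) + B(q) + 1, so its minimum is min A + min B + 1.
A'(p) = 2p + 8 vanishes at p ∈ {-4}; B'(q) = 2q - 2 vanishes at q ∈ {1}.
Local minima of A (where A''>0): A(-4)=-16. Local minima of B: B(1)=-1.
So the global minimum of E is A(-4) + B(1) + 1 = -16 − 1 + 1 = -16, attained at (-4, 1).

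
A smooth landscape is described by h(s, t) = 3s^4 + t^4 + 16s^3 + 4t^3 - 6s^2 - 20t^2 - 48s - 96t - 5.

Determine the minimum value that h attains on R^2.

h(s,t) separates as P(s) + Q(t) − 5, so its minimum is min P + min Q − 5.
P'(s) = 12(s - 1)(s + 1)(s + 4) vanishes at s ∈ {-4, -1, 1}; Q'(t) = 4(t - 3)(t + 2)(t + 4) vanishes at t ∈ {-4, -2, 3}.
Local minima of P (where P''>0): P(-4)=-160, P(1)=-35. Local minima of Q: Q(-4)=64, Q(3)=-279.
So the global minimum of h is P(-4) + Q(3) − 5 = -160 − 279 − 5 = -444, attained at (-4, 3).

-444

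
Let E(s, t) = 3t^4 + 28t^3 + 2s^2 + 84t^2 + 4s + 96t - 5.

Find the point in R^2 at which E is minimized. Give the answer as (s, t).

E(s,t) separates as P(s) + Q(t) − 5, so its minimum is min P + min Q − 5.
P'(s) = 4s + 4 vanishes at s ∈ {-1}; Q'(t) = 12(t + 1)(t + 2)(t + 4) vanishes at t ∈ {-4, -2, -1}.
Local minima of P (where P''>0): P(-1)=-2. Local minima of Q: Q(-4)=-64, Q(-1)=-37.
So the global minimum of E is P(-1) + Q(-4) − 5 = -2 − 64 − 5 = -71, attained at (-1, -4).

(-1, -4)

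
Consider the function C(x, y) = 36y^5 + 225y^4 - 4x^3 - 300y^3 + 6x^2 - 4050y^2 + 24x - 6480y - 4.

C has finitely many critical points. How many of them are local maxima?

C separates as a function of x plus a function of y, so ∇C=0 decouples.
∂C/∂x = -12(x - 2)(x + 1) = 0 at x ∈ {-1, 2}; ∂C/∂y = 180(y - 3)(y + 1)(y + 3)(y + 4) = 0 at y ∈ {-4, -3, -1, 3}.
The Hessian is diagonal: diag(C_xx, C_yy). Second derivatives: C_xx(-1)=36, C_xx(2)=-36; C_yy(-4)=-3780, C_yy(-3)=2160, C_yy(-1)=-4320, C_yy(3)=30240.
Local maxima occur where both diagonal entries negative: (2, -4), (2, -1). Count: 2.

2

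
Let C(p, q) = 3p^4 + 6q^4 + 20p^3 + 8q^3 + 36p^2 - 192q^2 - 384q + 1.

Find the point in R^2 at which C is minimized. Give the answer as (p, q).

(0, 4)

C(p,q) separates as A(p) + B(q) + 1, so its minimum is min A + min B + 1.
A'(p) = 12p(p + 2)(p + 3) vanishes at p ∈ {-3, -2, 0}; B'(q) = 24(q - 4)(q + 1)(q + 4) vanishes at q ∈ {-4, -1, 4}.
Local minima of A (where A''>0): A(-3)=27, A(0)=0. Local minima of B: B(-4)=-512, B(4)=-2560.
So the global minimum of C is A(0) + B(4) + 1 = 0 − 2560 + 1 = -2559, attained at (0, 4).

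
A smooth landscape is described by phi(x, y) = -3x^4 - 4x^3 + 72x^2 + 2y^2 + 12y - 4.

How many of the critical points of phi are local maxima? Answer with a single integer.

0

phi separates as a function of x plus a function of y, so ∇phi=0 decouples.
∂phi/∂x = -12x(x - 3)(x + 4) = 0 at x ∈ {-4, 0, 3}; ∂phi/∂y = 4(y + 3) = 0 at y ∈ {-3}.
The Hessian is diagonal: diag(phi_xx, phi_yy). Second derivatives: phi_xx(-4)=-336, phi_xx(0)=144, phi_xx(3)=-252; phi_yy(-3)=4.
Local maxima occur where both diagonal entries negative: none. Count: 0.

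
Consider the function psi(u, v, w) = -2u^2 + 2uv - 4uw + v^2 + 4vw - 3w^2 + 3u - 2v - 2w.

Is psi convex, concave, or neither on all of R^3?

neither

psi is quadratic, so its Hessian is the constant matrix H = [[-4, 2, -4], [2, 2, 4], [-4, 4, -6]].
Leading principal minors: -4, -12, 40.
Neither pattern holds ⇒ H is indefinite ⇒ neither convex nor concave.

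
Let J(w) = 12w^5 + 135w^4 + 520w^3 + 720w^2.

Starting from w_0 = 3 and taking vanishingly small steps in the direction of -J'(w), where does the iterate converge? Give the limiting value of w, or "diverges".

J'(w) = 60w(w + 2)(w + 3)(w + 4), so J'(3) = 37800.
Gradient descent moves in the -J' direction, i.e. w is decreasing.
The nearest critical point in that direction is w = 0, where J'' = 1440 > 0 (a local minimum). The iterate converges there.

0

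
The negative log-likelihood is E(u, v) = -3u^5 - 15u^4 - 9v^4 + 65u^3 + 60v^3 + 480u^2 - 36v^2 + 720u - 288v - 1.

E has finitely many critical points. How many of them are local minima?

2

E separates as a function of u plus a function of v, so ∇E=0 decouples.
∂E/∂u = -15(u - 4)(u + 1)(u + 3)(u + 4) = 0 at u ∈ {-4, -3, -1, 4}; ∂E/∂v = -36(v - 4)(v - 2)(v + 1) = 0 at v ∈ {-1, 2, 4}.
The Hessian is diagonal: diag(E_uu, E_vv). Second derivatives: E_uu(-4)=360, E_uu(-3)=-210, E_uu(-1)=450, E_uu(4)=-4200; E_vv(-1)=-540, E_vv(2)=216, E_vv(4)=-360.
Local minima occur where both diagonal entries positive: (-4, 2), (-1, 2). Count: 2.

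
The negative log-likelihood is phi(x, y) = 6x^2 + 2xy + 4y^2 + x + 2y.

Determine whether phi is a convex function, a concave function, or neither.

convex

phi is quadratic, so its Hessian is the constant matrix H = [[12, 2], [2, 8]].
det(H) = 92, tr(H) = 20.
det(H) > 0 and tr(H) > 0, so H is positive definite everywhere: convex.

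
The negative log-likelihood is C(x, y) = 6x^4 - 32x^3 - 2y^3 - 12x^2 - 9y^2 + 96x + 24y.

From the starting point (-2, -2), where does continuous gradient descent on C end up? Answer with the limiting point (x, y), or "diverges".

C is separable, so gradient descent decouples: x follows -∂C/∂x, y follows -∂C/∂y.
∂C/∂x = 24(x - 4)(x - 1)(x + 1); at x=-2 this is -432, so x increases.
∂C/∂y = -6(y - 1)(y + 4); at y=-2 this is 36, so y decreases.
x converges to its nearest critical value -1 (a local min of the x-part); y converges to -4. The iterate converges to (-1, -4).

(-1, -4)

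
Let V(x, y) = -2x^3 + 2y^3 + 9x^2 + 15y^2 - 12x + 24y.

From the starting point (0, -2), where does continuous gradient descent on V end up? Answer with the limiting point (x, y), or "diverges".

(1, -1)

V is separable, so gradient descent decouples: x follows -∂V/∂x, y follows -∂V/∂y.
∂V/∂x = -6(x - 2)(x - 1); at x=0 this is -12, so x increases.
∂V/∂y = 6(y + 1)(y + 4); at y=-2 this is -12, so y increases.
x converges to its nearest critical value 1 (a local min of the x-part); y converges to -1. The iterate converges to (1, -1).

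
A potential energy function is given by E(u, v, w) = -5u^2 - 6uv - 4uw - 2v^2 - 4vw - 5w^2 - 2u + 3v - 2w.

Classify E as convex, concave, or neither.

E is quadratic, so its Hessian is the constant matrix H = [[-10, -6, -4], [-6, -4, -4], [-4, -4, -10]].
Leading principal minors: -10, 4, -8.
Signs alternate −, +, − ⇒ H ≺ 0 ⇒ concave.

concave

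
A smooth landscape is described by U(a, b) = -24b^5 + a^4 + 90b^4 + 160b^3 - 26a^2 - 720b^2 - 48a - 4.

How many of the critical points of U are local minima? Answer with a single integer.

4

U separates as a function of a plus a function of b, so ∇U=0 decouples.
∂U/∂a = 4(a - 4)(a + 1)(a + 3) = 0 at a ∈ {-3, -1, 4}; ∂U/∂b = -120b(b - 3)(b - 2)(b + 2) = 0 at b ∈ {-2, 0, 2, 3}.
The Hessian is diagonal: diag(U_aa, U_bb). Second derivatives: U_aa(-3)=56, U_aa(-1)=-40, U_aa(4)=140; U_bb(-2)=4800, U_bb(0)=-1440, U_bb(2)=960, U_bb(3)=-1800.
Local minima occur where both diagonal entries positive: (-3, -2), (-3, 2), (4, -2), (4, 2). Count: 4.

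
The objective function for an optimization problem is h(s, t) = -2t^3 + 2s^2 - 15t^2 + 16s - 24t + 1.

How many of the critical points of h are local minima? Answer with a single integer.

1

h separates as a function of s plus a function of t, so ∇h=0 decouples.
∂h/∂s = 4(s + 4) = 0 at s ∈ {-4}; ∂h/∂t = -6(t + 1)(t + 4) = 0 at t ∈ {-4, -1}.
The Hessian is diagonal: diag(h_ss, h_tt). Second derivatives: h_ss(-4)=4; h_tt(-4)=18, h_tt(-1)=-18.
Local minima occur where both diagonal entries positive: (-4, -4). Count: 1.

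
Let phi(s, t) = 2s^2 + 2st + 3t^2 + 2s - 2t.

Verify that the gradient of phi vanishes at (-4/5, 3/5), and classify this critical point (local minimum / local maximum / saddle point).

local minimum

∇phi = (4s + 2t + 2, 2s + 6t - 2); substituting (-4/5, 3/5) gives ∇phi = (0, 0), so (-4/5, 3/5) is indeed a critical point.
The Hessian of phi is constant: H = [[4, 2], [2, 6]].
det(H) = 4·6 − 2² = 20.
det(H) > 0 and tr(H) = 10 > 0, so H is positive definite and the point is a local minimum.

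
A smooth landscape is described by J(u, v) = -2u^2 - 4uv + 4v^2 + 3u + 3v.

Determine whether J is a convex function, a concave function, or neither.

J is quadratic, so its Hessian is the constant matrix H = [[-4, -4], [-4, 8]].
det(H) = -48, tr(H) = 4.
det(H) < 0, so H is indefinite: neither convex nor concave.

neither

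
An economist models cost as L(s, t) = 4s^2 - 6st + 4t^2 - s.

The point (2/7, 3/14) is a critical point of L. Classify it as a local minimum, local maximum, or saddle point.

local minimum

The Hessian of L is constant: H = [[8, -6], [-6, 8]].
det(H) = 8·8 − (-6)² = 28.
det(H) > 0 and tr(H) = 16 > 0, so H is positive definite and the point is a local minimum.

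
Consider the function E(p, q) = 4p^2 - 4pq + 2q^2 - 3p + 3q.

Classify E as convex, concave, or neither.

convex

E is quadratic, so its Hessian is the constant matrix H = [[8, -4], [-4, 4]].
det(H) = 16, tr(H) = 12.
det(H) > 0 and tr(H) > 0, so H is positive definite everywhere: convex.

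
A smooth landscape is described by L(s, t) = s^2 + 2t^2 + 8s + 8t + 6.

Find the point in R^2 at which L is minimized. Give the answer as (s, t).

L(s,t) separates as P(s) + Q(t) + 6, so its minimum is min P + min Q + 6.
P'(s) = 2s + 8 vanishes at s ∈ {-4}; Q'(t) = 4(t + 2) vanishes at t ∈ {-2}.
Local minima of P (where P''>0): P(-4)=-16. Local minima of Q: Q(-2)=-8.
So the global minimum of L is P(-4) + Q(-2) + 6 = -16 − 8 + 6 = -18, attained at (-4, -2).

(-4, -2)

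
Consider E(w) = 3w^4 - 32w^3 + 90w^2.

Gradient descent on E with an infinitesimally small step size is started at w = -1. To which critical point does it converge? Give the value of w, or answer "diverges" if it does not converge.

E'(w) = 12w(w - 5)(w - 3), so E'(-1) = -288.
Gradient descent moves in the -E' direction, i.e. w is increasing.
The nearest critical point in that direction is w = 0, where E'' = 180 > 0 (a local minimum). The iterate converges there.

0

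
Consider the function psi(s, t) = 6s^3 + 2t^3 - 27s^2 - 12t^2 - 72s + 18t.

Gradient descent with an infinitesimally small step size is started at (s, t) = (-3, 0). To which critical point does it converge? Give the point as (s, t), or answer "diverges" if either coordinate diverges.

psi is separable, so gradient descent decouples: s follows -∂psi/∂s, t follows -∂psi/∂t.
∂psi/∂s = 18(s - 4)(s + 1); at s=-3 this is 252, so s decreases.
∂psi/∂t = 6(t - 3)(t - 1); at t=0 this is 18, so t decreases.
The s-coordinate has no critical point in that direction and runs off to infinity.

diverges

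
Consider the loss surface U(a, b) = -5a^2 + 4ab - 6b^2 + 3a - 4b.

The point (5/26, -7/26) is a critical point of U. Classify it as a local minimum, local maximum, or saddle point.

The Hessian of U is constant: H = [[-10, 4], [4, -12]].
det(H) = (-10)·(-12) − 4² = 104.
det(H) > 0 and tr(H) = -22 < 0, so H is negative definite and the point is a local maximum.

local maximum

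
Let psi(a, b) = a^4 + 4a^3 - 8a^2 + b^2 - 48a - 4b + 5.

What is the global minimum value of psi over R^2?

psi(a,b) separates as P(a) + Q(b) + 5, so its minimum is min P + min Q + 5.
P'(a) = 4(a - 2)(a + 2)(a + 3) vanishes at a ∈ {-3, -2, 2}; Q'(b) = 2b - 4 vanishes at b ∈ {2}.
Local minima of P (where P''>0): P(-3)=45, P(2)=-80. Local minima of Q: Q(2)=-4.
So the global minimum of psi is P(2) + Q(2) + 5 = -80 − 4 + 5 = -79, attained at (2, 2).

-79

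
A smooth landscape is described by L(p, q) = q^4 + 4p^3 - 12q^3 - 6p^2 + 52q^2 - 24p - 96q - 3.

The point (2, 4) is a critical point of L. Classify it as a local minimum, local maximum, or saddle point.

local minimum

The mixed partial ∂²L/∂p∂q is 0, so the Hessian at any point is diag(L_pp, L_qq) = diag(12(2p - 1), 4(3q^2 - 18q + 26)).
At (2, 4): H = diag(36, 8).
Both eigenvalues are positive, so H is positive definite: a local minimum.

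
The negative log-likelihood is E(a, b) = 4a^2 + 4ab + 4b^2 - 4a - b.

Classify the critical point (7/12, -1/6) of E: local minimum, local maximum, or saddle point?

The Hessian of E is constant: H = [[8, 4], [4, 8]].
det(H) = 8·8 − 4² = 48.
det(H) > 0 and tr(H) = 16 > 0, so H is positive definite and the point is a local minimum.

local minimum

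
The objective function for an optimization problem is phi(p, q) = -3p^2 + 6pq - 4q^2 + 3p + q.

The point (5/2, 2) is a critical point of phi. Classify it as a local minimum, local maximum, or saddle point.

The Hessian of phi is constant: H = [[-6, 6], [6, -8]].
det(H) = (-6)·(-8) − 6² = 12.
det(H) > 0 and tr(H) = -14 < 0, so H is negative definite and the point is a local maximum.

local maximum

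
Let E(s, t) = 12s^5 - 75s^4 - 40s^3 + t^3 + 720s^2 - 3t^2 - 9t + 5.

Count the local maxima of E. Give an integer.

2

E separates as a function of s plus a function of t, so ∇E=0 decouples.
∂E/∂s = 60s(s - 4)(s - 3)(s + 2) = 0 at s ∈ {-2, 0, 3, 4}; ∂E/∂t = 3(t - 3)(t + 1) = 0 at t ∈ {-1, 3}.
The Hessian is diagonal: diag(E_ss, E_tt). Second derivatives: E_ss(-2)=-3600, E_ss(0)=1440, E_ss(3)=-900, E_ss(4)=1440; E_tt(-1)=-12, E_tt(3)=12.
Local maxima occur where both diagonal entries negative: (-2, -1), (3, -1). Count: 2.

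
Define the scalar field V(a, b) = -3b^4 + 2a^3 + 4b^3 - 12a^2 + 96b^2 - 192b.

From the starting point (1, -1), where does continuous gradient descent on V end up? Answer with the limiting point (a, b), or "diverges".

V is separable, so gradient descent decouples: a follows -∂V/∂a, b follows -∂V/∂b.
∂V/∂a = 6a(a - 4); at a=1 this is -18, so a increases.
∂V/∂b = -12(b - 4)(b - 1)(b + 4); at b=-1 this is -360, so b increases.
a converges to its nearest critical value 4 (a local min of the a-part); b converges to 1. The iterate converges to (4, 1).

(4, 1)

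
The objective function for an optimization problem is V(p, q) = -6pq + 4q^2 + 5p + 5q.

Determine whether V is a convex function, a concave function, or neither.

V is quadratic, so its Hessian is the constant matrix H = [[0, -6], [-6, 8]].
det(H) = -36, tr(H) = 8.
det(H) < 0, so H is indefinite: neither convex nor concave.

neither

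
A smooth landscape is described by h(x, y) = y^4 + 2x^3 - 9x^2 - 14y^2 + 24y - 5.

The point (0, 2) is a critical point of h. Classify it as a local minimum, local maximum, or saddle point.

The mixed partial ∂²h/∂x∂y is 0, so the Hessian at any point is diag(h_xx, h_yy) = diag(6(2x - 3), 4(3y^2 - 7)).
At (0, 2): H = diag(-18, 20).
The eigenvalues have opposite signs, so H is indefinite: a saddle point.

saddle point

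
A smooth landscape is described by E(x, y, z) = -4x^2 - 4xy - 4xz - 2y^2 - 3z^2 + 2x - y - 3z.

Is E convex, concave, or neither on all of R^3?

E is quadratic, so its Hessian is the constant matrix H = [[-8, -4, -4], [-4, -4, 0], [-4, 0, -6]].
Leading principal minors: -8, 16, -32.
Signs alternate −, +, − ⇒ H ≺ 0 ⇒ concave.

concave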